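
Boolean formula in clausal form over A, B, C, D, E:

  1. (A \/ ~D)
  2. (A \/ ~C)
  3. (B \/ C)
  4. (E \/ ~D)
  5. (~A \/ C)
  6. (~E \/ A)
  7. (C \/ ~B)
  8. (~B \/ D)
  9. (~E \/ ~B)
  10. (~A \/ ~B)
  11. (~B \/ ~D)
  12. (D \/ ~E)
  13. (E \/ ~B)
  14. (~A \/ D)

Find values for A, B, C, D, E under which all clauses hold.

A=True, B=False, C=True, D=True, E=True

Set A = True and propagate.
  then C is forced to True.
  then B is forced to False.
  then D is forced to True.
  then E is forced to True.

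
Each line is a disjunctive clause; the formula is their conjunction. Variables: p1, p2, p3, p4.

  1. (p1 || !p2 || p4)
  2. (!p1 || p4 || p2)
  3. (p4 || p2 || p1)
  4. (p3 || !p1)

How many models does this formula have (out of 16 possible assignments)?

7

Split on p1, then p2.
  p1=T, p2=T: remaining (p3,p4) ∈ {(T,F); (T,T)} — 2.
  p1=T, p2=F: remaining (p3,p4) ∈ {(T,T)} — 1.
  p1=F, p2=T: remaining (p3,p4) ∈ {(F,T); (T,T)} — 2.
  p1=F, p2=F: remaining (p3,p4) ∈ {(F,T); (T,T)} — 2.
Total: 2 + 1 + 2 + 2 = 7.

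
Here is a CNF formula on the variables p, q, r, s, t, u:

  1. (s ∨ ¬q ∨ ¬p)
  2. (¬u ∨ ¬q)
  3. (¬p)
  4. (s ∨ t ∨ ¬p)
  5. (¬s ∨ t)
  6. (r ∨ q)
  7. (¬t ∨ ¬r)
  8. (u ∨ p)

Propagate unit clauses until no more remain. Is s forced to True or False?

(¬p) stands alone — p = False.
(p ∨ u) with p = False leaves only u, so u = True.
From (¬q ∨ ¬u) and u = True: q = False.
In (r ∨ q), q is now false; r must hold, so r = True.
(¬t ∨ ¬r): since r = True, the clause reduces to (¬t). t = False.
(¬s ∨ t) with t = False leaves only ¬s, so s = False.

False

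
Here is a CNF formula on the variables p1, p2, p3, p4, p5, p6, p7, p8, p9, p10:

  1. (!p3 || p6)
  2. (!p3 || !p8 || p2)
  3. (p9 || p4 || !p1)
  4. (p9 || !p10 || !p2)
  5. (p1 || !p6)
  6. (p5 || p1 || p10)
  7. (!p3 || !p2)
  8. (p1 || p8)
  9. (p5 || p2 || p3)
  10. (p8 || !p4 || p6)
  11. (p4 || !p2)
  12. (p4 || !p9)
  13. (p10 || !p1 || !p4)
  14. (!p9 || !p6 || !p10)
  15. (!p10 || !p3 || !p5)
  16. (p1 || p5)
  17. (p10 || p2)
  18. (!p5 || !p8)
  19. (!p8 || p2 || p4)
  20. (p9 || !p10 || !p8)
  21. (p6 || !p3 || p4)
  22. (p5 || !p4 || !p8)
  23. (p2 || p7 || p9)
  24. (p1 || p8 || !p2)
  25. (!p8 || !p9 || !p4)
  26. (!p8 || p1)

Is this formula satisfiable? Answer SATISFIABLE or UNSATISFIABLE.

SATISFIABLE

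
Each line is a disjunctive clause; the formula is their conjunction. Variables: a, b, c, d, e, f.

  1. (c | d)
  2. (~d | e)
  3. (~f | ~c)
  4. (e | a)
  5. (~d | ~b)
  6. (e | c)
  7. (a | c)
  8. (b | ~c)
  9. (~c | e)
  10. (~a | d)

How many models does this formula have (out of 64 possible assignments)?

3

The models are:
  a=F b=T c=T d=F e=T f=F
  a=T b=F c=F d=T e=T f=F
  a=T b=F c=F d=T e=T f=T
That's 3 in total.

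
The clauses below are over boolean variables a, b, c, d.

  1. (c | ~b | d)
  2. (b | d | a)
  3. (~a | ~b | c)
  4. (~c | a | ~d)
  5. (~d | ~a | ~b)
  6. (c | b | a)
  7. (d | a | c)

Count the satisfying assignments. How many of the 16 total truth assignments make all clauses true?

7

The models are:
  a=0 b=1 c=0 d=1
  a=0 b=1 c=1 d=0
  a=1 b=0 c=0 d=0
  a=1 b=0 c=0 d=1
  a=1 b=0 c=1 d=0
  a=1 b=0 c=1 d=1
  a=1 b=1 c=1 d=0
Count: 7.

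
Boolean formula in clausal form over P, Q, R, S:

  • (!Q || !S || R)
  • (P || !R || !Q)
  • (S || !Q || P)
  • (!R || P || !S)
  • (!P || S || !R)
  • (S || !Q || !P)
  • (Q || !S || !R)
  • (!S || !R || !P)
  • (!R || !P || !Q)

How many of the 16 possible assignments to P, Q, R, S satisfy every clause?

5

Satisfying assignments:
  P=0 Q=0 R=0 S=0
  P=0 Q=0 R=0 S=1
  P=0 Q=0 R=1 S=0
  P=1 Q=0 R=0 S=0
  P=1 Q=0 R=0 S=1
That's 5 in total.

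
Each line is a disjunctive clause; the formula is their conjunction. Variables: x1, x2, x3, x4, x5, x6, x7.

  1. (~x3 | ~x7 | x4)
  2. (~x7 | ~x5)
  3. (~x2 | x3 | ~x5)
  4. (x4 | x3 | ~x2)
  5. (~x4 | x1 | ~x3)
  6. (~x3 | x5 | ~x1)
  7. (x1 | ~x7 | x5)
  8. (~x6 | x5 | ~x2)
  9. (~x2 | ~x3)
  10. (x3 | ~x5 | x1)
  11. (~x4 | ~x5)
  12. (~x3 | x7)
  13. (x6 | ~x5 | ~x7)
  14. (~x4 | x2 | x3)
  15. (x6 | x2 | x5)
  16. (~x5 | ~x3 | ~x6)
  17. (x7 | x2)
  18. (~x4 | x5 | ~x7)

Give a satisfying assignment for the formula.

x1=True  x2=False  x3=False  x4=False  x5=False  x6=True  x7=True

Branch on x1: take x1 = True.
Set x2 = False and propagate.
  then x7 is forced to True.
  then x5 is forced to False.
  then x3 is forced to False.
  then x4 is forced to False.
  then x6 is forced to True.
Every clause has at least one true literal under this assignment.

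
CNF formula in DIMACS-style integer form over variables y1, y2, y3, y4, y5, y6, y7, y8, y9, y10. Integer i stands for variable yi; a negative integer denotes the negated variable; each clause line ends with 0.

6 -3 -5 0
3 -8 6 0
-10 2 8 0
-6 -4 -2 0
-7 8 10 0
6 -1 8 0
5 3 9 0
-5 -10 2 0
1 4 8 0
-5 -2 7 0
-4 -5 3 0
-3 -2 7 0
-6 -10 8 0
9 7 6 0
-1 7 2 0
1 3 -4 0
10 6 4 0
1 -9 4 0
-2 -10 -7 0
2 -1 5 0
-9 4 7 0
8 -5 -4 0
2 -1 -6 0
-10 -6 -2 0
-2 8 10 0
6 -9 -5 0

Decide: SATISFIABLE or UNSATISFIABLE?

SATISFIABLE

Set y1 = False and propagate.
Try y2 = False.
Try y3 = True.
The remaining clauses are satisfied by y4 = True, y5 = False, y6 = False, y7 = False, y8 = True, y9 = True, y10 = True.
Every clause has at least one true literal under this assignment.
So y1=F  y2=F  y3=T  y4=T  y5=F  y6=F  y7=F  y8=T  y9=T  y10=T is a satisfying assignment.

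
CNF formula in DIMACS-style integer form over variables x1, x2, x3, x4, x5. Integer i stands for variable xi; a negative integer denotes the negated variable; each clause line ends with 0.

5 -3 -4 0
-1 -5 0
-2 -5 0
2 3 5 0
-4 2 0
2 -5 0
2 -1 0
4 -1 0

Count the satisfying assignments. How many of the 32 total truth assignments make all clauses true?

5

Satisfying assignments:
  x1=F x2=F x3=T x4=F x5=F
  x1=F x2=T x3=F x4=F x5=F
  x1=F x2=T x3=F x4=T x5=F
  x1=F x2=T x3=T x4=F x5=F
  x1=T x2=T x3=F x4=T x5=F
Count: 5.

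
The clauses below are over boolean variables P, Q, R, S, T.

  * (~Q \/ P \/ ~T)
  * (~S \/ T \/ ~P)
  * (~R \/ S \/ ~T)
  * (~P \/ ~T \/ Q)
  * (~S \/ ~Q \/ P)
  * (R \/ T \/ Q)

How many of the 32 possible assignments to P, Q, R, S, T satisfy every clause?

13

Case analysis on T and P:
  T=T, P=T: remaining (Q,R,S) ∈ {(T,F,F); (T,F,T); (T,T,T)} — 3.
  T=T, P=F: remaining (Q,R,S) ∈ {(F,F,F); (F,F,T); (F,T,T)} — 3.
  T=F, P=T: remaining (Q,R,S) ∈ {(F,T,F); (T,F,F); (T,T,F)} — 3.
  T=F, P=F: remaining (Q,R,S) ∈ {(F,T,F); (F,T,T); (T,F,F); (T,T,F)} — 4.
Total: 3 + 3 + 3 + 4 = 13.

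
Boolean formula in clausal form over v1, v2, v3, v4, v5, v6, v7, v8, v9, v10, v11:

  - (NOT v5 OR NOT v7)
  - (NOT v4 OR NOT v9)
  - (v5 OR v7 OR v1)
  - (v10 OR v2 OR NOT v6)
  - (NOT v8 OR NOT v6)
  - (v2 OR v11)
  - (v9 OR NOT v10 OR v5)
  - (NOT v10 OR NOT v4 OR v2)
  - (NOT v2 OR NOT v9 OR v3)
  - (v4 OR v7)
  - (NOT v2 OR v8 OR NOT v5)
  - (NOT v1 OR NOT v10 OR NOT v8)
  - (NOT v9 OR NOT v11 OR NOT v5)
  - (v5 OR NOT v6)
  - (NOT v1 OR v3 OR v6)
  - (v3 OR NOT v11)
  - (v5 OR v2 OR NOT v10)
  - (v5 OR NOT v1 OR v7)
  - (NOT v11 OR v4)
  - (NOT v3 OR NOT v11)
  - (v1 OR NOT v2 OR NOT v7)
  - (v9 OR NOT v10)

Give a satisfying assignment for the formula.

v1=True, v2=True, v3=True, v4=False, v5=False, v6=False, v7=True, v8=True, v9=False, v10=False, v11=False

Try v1 = True.
Try v2 = True.
For the remaining variables, v3 = True, v4 = False, v5 = False, v6 = False, v7 = True, v8 = True, v9 = False, v10 = False, v11 = False works.
Every clause has at least one true literal under this assignment.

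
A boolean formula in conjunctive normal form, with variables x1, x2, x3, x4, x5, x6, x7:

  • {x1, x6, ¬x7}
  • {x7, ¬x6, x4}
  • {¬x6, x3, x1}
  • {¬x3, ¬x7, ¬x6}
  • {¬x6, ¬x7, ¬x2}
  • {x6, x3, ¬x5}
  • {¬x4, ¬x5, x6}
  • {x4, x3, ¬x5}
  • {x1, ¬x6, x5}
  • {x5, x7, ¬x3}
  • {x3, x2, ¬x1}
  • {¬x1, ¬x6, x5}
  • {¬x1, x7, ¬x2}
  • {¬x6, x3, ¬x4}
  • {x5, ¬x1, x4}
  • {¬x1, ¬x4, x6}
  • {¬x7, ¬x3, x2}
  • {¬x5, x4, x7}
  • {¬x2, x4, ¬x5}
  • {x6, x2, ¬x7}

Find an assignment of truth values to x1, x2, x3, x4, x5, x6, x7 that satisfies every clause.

x1 = F  x2 = F  x3 = F  x4 = F  x5 = F  x6 = F  x7 = F

Branch on x1: take x1 = False.
The remaining clauses are satisfied by x2 = False, x3 = False, x4 = False, x5 = False, x6 = False, x7 = False.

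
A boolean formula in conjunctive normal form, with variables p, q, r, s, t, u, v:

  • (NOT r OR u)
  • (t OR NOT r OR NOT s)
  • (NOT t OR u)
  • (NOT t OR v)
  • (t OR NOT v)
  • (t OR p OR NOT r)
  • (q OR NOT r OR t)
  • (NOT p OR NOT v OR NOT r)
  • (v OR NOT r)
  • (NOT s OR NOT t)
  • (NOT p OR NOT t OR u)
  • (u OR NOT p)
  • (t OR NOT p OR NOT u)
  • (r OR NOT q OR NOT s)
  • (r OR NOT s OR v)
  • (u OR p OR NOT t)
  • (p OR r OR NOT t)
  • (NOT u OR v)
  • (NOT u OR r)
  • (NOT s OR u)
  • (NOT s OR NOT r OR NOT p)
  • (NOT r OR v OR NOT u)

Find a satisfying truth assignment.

p=0  q=0  r=0  s=0  t=0  u=0  v=0

Pure literal: s appears only negated; assign s = False.
Try p = False.
Branch on q: take q = False.
Branch on r: take r = False.
  then t is forced to False.
  then v is forced to False.
  then u is forced to False.
Every clause has at least one true literal under this assignment.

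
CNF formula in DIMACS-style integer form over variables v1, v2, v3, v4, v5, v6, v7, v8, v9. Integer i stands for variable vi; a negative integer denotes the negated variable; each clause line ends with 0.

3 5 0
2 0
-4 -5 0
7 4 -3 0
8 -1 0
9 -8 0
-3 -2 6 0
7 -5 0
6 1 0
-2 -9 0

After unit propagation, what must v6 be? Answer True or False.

True

Unit clause (v2) sets v2 = True.
(!v9 || !v2) with v2 = True leaves only !v9, so v9 = False.
(!v8 || v9) with v9 = False leaves only !v8, so v8 = False.
(v8 || !v1): since v8 = False, the clause reduces to (!v1). v1 = False.
In (v1 || v6), v1 is now false; v6 must hold, so v6 = True.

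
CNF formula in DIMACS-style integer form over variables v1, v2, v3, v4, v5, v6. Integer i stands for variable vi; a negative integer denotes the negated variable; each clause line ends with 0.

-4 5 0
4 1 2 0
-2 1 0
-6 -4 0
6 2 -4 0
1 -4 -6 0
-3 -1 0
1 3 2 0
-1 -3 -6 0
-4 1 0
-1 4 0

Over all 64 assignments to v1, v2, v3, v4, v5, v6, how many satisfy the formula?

1

The models are:
  v1=T v2=T v3=F v4=T v5=T v6=F
Count: 1.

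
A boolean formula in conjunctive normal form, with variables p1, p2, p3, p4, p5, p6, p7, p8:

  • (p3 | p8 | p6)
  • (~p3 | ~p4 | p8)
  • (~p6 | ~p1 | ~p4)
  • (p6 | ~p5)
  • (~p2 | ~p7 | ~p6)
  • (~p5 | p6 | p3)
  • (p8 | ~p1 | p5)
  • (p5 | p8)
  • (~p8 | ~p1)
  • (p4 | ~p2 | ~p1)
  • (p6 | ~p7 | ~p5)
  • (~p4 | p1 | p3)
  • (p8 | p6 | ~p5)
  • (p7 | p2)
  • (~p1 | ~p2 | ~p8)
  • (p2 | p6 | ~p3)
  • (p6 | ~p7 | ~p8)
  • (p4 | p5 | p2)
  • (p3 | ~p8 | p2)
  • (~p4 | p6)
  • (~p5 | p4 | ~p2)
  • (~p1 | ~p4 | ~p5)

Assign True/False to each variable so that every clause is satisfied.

p1=F  p2=F  p3=F  p4=F  p5=T  p6=T  p7=T  p8=F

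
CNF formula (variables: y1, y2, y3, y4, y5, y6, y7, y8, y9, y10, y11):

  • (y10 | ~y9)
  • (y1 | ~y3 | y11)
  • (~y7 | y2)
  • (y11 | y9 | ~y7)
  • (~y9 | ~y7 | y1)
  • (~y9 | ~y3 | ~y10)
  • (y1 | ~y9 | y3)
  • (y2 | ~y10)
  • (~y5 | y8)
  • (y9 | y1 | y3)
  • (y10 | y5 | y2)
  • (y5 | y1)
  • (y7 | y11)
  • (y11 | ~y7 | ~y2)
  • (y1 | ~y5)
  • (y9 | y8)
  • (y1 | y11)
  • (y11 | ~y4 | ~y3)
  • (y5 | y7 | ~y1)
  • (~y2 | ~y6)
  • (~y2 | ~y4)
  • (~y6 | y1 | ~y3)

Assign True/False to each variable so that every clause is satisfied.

y1=1  y2=1  y3=0  y4=0  y5=1  y6=0  y7=1  y8=1  y9=1  y10=1  y11=1

y4 occurs only negated in the remaining clauses — set y4 = False.
Pure literal: y6 appears only negated; assign y6 = False.
Branch on y1: take y1 = True.
Set y2 = True and propagate.
For the remaining variables, y3 = False, y5 = True, y7 = True, y8 = True, y9 = True, y10 = True, y11 = True works.
Check each clause:
  1. (~y9 | y10) — y10 is true.
  2. (~y3 | y1 | y11) — y1 is true.
  3. (~y7 | y2) — y2 is true.
  4. (y11 | ~y7 | y9) — y11 is true.
  5. (~y9 | ~y7 | y1) — y1 is true.
  6. (~y10 | ~y9 | ~y3) — ~y3 is true.
  7. (y1 | y3 | ~y9) — y1 is true.
  8. (y2 | ~y10) — y2 is true.
  9. (~y5 | y8) — y8 is true.
  10. (y9 | y3 | y1) — y9 is true.
  11. (y10 | y5 | y2) — y2 is true.
  12. (y5 | y1) — y1 is true.
  13. (y7 | y11) — y11 is true.
  14. (~y2 | ~y7 | y11) — y11 is true.
  15. (y1 | ~y5) — y1 is true.
  16. (y9 | y8) — y8 is true.
  17. (y11 | y1) — y1 is true.
  18. (~y3 | ~y4 | y11) — y11 is true.
  19. (y5 | y7 | ~y1) — y5 is true.
  20. (~y2 | ~y6) — ~y6 is true.
  21. (~y4 | ~y2) — ~y4 is true.
  22. (y1 | ~y6 | ~y3) — y1 is true.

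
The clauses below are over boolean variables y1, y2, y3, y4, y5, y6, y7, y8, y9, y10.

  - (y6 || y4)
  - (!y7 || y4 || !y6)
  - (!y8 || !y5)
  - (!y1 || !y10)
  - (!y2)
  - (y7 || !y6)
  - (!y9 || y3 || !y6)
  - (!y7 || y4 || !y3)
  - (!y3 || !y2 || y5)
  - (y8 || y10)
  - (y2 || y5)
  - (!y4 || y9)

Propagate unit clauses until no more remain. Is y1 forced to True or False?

False

(!y2) stands alone — y2 = False.
(y2 || y5) with y2 = False leaves only y5, so y5 = True.
From (!y5 || !y8) and y5 = True: y8 = False.
From (y10 || y8) and y8 = False: y10 = True.
(!y1 || !y10) with y10 = True leaves only !y1, so y1 = False.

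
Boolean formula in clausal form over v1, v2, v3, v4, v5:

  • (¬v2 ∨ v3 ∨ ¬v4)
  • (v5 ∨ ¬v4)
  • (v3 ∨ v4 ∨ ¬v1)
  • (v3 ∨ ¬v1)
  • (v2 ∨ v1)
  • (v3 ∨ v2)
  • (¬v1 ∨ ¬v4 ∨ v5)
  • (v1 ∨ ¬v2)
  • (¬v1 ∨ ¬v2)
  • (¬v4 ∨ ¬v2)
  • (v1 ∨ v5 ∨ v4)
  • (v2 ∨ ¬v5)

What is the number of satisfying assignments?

1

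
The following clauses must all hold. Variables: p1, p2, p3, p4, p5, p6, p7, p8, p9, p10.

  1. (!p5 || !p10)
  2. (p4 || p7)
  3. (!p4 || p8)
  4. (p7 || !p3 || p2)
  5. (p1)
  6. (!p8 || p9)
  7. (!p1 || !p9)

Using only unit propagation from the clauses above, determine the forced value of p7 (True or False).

True

(p1) stands alone — p1 = True.
From (!p1 || !p9) and p1 = True: p9 = False.
From (!p8 || p9) and p9 = False: p8 = False.
From (p8 || !p4) and p8 = False: p4 = False.
(p7 || p4) with p4 = False leaves only p7, so p7 = True.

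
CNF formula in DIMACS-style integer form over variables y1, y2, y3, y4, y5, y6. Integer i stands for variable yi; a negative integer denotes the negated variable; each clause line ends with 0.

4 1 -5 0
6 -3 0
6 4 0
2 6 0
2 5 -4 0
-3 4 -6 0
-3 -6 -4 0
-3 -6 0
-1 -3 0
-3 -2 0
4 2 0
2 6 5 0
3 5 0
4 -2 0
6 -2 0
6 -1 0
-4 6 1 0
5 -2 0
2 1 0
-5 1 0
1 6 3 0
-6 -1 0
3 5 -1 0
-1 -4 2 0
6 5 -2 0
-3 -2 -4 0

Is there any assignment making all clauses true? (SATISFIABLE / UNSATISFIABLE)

UNSATISFIABLE

y6 = True:
  propagation gives y3=False, y5=True, y1=True; an empty clause results — contradiction.
y6 = False:
  propagation gives y3=False, y4=True, y2=True; an empty clause results — contradiction.
Every branch closes, so no satisfying assignment exists.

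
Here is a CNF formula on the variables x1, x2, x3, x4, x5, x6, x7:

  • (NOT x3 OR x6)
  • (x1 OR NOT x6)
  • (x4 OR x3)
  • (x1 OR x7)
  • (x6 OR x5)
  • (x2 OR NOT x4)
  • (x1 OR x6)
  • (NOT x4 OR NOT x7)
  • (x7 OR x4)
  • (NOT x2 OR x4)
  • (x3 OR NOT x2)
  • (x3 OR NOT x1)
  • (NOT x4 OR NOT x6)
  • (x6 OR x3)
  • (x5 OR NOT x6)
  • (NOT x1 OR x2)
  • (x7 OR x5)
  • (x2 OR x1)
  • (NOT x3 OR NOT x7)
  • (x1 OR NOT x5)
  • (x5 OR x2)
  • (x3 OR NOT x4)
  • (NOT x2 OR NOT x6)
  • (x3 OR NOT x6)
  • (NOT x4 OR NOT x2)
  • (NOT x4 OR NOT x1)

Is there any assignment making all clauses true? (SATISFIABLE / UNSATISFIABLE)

x4 = True:
  propagation gives x2=True; an empty clause results — contradiction.
x4 = False:
  propagation gives x3=True, x6=True, x1=True, x7=True; an empty clause results — contradiction.
Every branch closes, so no satisfying assignment exists.

UNSATISFIABLE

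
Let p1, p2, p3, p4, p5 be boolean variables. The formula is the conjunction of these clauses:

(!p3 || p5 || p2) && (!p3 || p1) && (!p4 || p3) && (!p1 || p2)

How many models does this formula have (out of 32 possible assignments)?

10

Split on p3, then p1.
  p3=1, p1=1: remaining (p2,p4,p5) ∈ {(1,0,0); (1,0,1); (1,1,0); (1,1,1)} — 4.
  p3=1, p1=0: a clause becomes empty — 0.
  p3=0, p1=1: remaining (p2,p4,p5) ∈ {(1,0,0); (1,0,1)} — 2.
  p3=0, p1=0: remaining (p2,p4,p5) ∈ {(0,0,0); (0,0,1); (1,0,0); (1,0,1)} — 4.
Total: 4 + 0 + 2 + 4 = 10.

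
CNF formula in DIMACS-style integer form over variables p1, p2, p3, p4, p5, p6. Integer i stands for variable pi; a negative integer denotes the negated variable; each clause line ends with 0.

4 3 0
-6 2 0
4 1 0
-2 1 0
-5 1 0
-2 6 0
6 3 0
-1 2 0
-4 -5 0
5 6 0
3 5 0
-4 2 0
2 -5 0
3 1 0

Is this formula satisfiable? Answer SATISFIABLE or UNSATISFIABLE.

SATISFIABLE

p3 occurs only positively in the remaining clauses — set p3 = True.
Branch on p1: take p1 = True.
  then p2 is forced to True.
  then p6 is forced to True.
Set p4 = False and propagate.
p5 is now unconstrained; take p5 = False.
Every clause has at least one true literal under this assignment.
So p1=T, p2=T, p3=T, p4=F, p5=F, p6=T is a satisfying assignment.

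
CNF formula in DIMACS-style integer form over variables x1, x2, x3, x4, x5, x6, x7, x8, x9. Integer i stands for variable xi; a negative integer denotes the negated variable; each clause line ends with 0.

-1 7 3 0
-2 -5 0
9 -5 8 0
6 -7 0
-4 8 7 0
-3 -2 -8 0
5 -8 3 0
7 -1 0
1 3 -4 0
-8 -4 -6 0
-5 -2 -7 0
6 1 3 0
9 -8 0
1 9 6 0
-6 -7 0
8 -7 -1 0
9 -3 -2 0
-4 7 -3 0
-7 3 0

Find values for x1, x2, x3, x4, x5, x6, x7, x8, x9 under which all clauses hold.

Pure literal: x2 appears only negated; assign x2 = False.
Pure literal: x4 appears only negated; assign x4 = False.
Branch on x1: take x1 = False.
The remaining clauses are satisfied by x3 = False, x5 = True, x6 = True, x7 = False, x8 = False, x9 = True.

x1 = False, x2 = False, x3 = False, x4 = False, x5 = True, x6 = True, x7 = False, x8 = False, x9 = True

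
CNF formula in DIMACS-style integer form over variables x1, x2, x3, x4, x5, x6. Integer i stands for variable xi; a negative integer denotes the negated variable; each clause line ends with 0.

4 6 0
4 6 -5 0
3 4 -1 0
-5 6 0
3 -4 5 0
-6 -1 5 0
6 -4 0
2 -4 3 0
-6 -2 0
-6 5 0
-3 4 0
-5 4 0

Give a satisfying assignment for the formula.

x1=F  x2=F  x3=T  x4=T  x5=T  x6=T

x1 occurs only negated in the remaining clauses — set x1 = False.
Set x2 = False and propagate.
Set x3 = True and propagate.
  then x4 is forced to True.
  then x6 is forced to True.
  then x5 is forced to True.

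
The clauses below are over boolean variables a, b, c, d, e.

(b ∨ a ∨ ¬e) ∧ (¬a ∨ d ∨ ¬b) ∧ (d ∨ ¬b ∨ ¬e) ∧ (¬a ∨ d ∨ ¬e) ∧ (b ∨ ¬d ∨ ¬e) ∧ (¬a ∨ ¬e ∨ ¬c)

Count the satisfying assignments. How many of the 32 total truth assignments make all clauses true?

17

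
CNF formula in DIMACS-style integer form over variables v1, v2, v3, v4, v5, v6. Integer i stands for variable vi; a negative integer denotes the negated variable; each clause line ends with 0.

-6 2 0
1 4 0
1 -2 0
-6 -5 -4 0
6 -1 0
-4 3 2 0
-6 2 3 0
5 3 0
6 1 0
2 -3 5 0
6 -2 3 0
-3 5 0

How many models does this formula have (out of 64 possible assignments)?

The models are:
  v1=1 v2=1 v3=0 v4=0 v5=1 v6=1
  v1=1 v2=1 v3=1 v4=0 v5=1 v6=1
That's 2 in total.

2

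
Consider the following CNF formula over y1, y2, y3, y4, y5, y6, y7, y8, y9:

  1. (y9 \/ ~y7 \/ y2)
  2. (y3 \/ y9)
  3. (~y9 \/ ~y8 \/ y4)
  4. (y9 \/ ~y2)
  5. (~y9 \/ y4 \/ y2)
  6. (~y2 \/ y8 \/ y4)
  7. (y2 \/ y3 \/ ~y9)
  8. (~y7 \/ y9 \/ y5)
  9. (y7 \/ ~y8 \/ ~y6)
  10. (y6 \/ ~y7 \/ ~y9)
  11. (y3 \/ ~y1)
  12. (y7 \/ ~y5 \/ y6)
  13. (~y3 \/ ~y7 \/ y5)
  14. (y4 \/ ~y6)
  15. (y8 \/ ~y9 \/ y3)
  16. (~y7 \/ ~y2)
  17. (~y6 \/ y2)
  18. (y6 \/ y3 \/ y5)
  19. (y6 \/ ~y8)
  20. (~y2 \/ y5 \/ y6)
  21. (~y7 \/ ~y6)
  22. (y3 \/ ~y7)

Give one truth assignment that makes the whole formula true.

y1 occurs only negated in the remaining clauses — set y1 = False.
Try y2 = False.
  then y6 is forced to False.
  then y8 is forced to False.
Try y3 = True.
For the remaining variables, y4 = False, y5 = False, y7 = False, y9 = False works.
Every clause has at least one true literal under this assignment.

y1=False  y2=False  y3=True  y4=False  y5=False  y6=False  y7=False  y8=False  y9=False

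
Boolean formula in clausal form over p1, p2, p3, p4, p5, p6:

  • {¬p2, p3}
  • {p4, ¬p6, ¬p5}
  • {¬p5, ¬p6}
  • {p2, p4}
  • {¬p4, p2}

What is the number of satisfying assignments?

12

Split on p2, then p4.
  p2=1, p4=1: p1 free; 3 ways for (p3,p5,p6) × 2^1 = 6.
  p2=1, p4=0: p1 free; 3 ways for (p3,p5,p6) × 2^1 = 6.
  p2=0, p4=1: a clause becomes empty — 0.
  p2=0, p4=0: a clause becomes empty — 0.
Total: 6 + 6 + 0 + 0 = 12.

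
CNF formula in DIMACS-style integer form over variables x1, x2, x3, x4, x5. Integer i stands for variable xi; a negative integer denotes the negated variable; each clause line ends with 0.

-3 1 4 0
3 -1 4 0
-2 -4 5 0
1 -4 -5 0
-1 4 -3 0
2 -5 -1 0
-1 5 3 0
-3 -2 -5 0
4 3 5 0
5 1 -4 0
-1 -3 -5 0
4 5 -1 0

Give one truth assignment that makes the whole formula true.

Set x1 = True and propagate.
Branch on x2: take x2 = False.
  then x5 is forced to False.
  then x3 is forced to True.
  then x4 is forced to True.

x1=1  x2=0  x3=1  x4=1  x5=0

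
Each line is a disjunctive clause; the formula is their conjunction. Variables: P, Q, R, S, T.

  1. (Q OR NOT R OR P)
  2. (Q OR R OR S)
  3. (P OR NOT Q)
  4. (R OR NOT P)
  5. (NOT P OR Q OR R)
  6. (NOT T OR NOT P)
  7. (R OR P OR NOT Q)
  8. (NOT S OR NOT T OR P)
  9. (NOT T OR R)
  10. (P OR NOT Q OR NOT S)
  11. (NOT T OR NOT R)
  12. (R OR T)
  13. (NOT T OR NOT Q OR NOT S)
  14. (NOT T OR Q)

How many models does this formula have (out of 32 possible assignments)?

Satisfying assignments:
  P=1 Q=0 R=1 S=0 T=0
  P=1 Q=0 R=1 S=1 T=0
  P=1 Q=1 R=1 S=0 T=0
  P=1 Q=1 R=1 S=1 T=0
Count: 4.

4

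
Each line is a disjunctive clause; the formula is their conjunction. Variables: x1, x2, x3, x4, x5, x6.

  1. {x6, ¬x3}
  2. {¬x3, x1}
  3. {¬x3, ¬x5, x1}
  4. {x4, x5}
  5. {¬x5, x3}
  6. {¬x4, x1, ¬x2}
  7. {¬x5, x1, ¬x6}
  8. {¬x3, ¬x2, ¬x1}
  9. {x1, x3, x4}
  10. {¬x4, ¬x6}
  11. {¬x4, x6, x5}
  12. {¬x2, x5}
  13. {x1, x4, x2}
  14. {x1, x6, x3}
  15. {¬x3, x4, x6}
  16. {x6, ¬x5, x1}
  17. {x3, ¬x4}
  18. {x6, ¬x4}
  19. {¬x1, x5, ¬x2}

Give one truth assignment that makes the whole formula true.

x1=1, x2=0, x3=1, x4=0, x5=1, x6=1

Branch on x1: take x1 = True.
Set x2 = False and propagate.
For the remaining variables, x3 = True, x4 = False, x5 = True, x6 = True works.
Every clause has at least one true literal under this assignment.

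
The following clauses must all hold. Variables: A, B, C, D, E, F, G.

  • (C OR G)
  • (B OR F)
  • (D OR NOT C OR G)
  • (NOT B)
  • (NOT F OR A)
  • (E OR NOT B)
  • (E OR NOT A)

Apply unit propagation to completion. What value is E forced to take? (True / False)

True

Unit clause (NOT B) sets B = False.
In (B OR F), B is now false; F must hold, so F = True.
(A OR NOT F) with F = True leaves only A, so A = True.
(NOT A OR E): since A = True, the clause reduces to (E). E = True.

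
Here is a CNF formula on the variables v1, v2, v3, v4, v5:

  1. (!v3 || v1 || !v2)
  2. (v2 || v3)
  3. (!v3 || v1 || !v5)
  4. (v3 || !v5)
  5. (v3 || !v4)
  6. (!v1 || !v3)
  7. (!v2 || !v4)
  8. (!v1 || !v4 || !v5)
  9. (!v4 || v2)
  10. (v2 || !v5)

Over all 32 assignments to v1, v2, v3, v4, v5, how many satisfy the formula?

3

The models are:
  v1=F v2=F v3=T v4=F v5=F
  v1=F v2=T v3=F v4=F v5=F
  v1=T v2=T v3=F v4=F v5=F
That's 3 in total.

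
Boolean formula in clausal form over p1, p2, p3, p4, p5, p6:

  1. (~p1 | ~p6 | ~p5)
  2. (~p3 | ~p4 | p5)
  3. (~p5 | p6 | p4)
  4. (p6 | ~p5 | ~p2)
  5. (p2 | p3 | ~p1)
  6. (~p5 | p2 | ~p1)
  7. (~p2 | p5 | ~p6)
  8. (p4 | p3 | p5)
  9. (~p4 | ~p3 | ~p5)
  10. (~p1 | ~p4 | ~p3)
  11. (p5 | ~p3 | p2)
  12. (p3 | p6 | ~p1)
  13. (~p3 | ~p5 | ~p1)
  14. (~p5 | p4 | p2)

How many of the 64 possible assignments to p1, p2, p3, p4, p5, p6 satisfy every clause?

10

Case analysis on p5 and p3:
  p5=T, p3=T: remaining (p1,p2,p4,p6) ∈ {(F,T,F,T)} — 1.
  p5=T, p3=F: remaining (p1,p2,p4,p6) ∈ {(F,F,T,F); (F,F,T,T); (F,T,F,T); (F,T,T,T)} — 4.
  p5=F, p3=T: remaining (p1,p2,p4,p6) ∈ {(F,T,F,F); (T,T,F,F)} — 2.
  p5=F, p3=F: remaining (p1,p2,p4,p6) ∈ {(F,F,T,F); (F,F,T,T); (F,T,T,F)} — 3.
Total: 1 + 4 + 2 + 3 = 10.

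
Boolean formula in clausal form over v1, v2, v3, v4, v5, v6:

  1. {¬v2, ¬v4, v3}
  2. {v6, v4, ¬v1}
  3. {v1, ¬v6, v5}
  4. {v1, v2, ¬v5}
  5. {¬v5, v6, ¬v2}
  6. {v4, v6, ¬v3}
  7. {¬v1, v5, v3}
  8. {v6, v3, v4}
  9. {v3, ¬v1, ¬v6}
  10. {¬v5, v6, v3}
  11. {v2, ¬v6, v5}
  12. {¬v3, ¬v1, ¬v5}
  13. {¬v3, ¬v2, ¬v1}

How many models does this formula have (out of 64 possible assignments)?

Satisfying assignments:
  v1=F v2=F v3=F v4=T v5=F v6=F
  v1=F v2=F v3=T v4=T v5=F v6=F
  v1=F v2=T v3=F v4=F v5=T v6=T
  v1=F v2=T v3=T v4=F v5=T v6=T
  v1=F v2=T v3=T v4=T v5=F v6=F
  v1=F v2=T v3=T v4=T v5=T v6=T
  v1=T v2=F v3=T v4=T v5=F v6=F
That's 7 in total.

7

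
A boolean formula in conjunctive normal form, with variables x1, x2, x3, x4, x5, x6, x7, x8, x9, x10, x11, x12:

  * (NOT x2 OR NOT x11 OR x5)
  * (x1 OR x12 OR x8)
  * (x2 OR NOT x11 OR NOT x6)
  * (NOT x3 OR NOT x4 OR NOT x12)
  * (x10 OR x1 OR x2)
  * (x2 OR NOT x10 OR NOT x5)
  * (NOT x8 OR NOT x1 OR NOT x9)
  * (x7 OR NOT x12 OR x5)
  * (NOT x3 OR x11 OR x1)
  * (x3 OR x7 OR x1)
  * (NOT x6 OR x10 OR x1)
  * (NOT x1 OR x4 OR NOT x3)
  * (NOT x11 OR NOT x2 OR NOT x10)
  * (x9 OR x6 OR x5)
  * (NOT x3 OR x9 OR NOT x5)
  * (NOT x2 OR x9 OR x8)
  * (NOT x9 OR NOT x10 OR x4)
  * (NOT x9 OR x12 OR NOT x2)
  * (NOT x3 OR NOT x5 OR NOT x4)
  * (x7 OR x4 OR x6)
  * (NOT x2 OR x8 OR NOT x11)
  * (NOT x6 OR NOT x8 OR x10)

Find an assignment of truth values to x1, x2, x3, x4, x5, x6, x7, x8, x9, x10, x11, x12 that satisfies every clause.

x1=F  x2=F  x3=F  x4=T  x5=F  x6=F  x7=T  x8=T  x9=T  x10=T  x11=F  x12=T

Check each clause:
  1. (NOT x11 OR x5 OR NOT x2) — NOT x11 is true.
  2. (x8 OR x1 OR x12) — x8 is true.
  3. (NOT x11 OR x2 OR NOT x6) — NOT x6 is true.
  4. (NOT x3 OR NOT x4 OR NOT x12) — NOT x3 is true.
  5. (x10 OR x2 OR x1) — x10 is true.
  6. (NOT x5 OR x2 OR NOT x10) — NOT x5 is true.
  7. (NOT x1 OR NOT x8 OR NOT x9) — NOT x1 is true.
  8. (x7 OR x5 OR NOT x12) — x7 is true.
  9. (NOT x3 OR x11 OR x1) — NOT x3 is true.
  10. (x1 OR x7 OR x3) — x7 is true.
  11. (x1 OR x10 OR NOT x6) — NOT x6 is true.
  12. (NOT x3 OR NOT x1 OR x4) — x4 is true.
  13. (NOT x10 OR NOT x11 OR NOT x2) — NOT x11 is true.
  14. (x9 OR x5 OR x6) — x9 is true.
  15. (NOT x5 OR x9 OR NOT x3) — x9 is true.
  16. (x9 OR x8 OR NOT x2) — x8 is true.
  17. (NOT x9 OR NOT x10 OR x4) — x4 is true.
  18. (x12 OR NOT x9 OR NOT x2) — x12 is true.
  19. (NOT x5 OR NOT x4 OR NOT x3) — NOT x5 is true.
  20. (x6 OR x7 OR x4) — x4 is true.
  21. (NOT x11 OR x8 OR NOT x2) — x8 is true.
  22. (NOT x6 OR x10 OR NOT x8) — NOT x6 is true.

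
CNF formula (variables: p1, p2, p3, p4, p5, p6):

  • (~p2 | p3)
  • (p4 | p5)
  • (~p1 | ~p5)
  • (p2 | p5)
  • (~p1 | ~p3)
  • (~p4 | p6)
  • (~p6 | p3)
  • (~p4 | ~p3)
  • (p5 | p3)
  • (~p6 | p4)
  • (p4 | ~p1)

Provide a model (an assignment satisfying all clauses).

p1=False, p2=False, p3=False, p4=False, p5=True, p6=False

Check each clause:
  1. (p3 | ~p2) — ~p2 is true.
  2. (p4 | p5) — p5 is true.
  3. (~p1 | ~p5) — ~p1 is true.
  4. (p5 | p2) — p5 is true.
  5. (~p1 | ~p3) — ~p3 is true.
  6. (p6 | ~p4) — ~p4 is true.
  7. (~p6 | p3) — ~p6 is true.
  8. (~p4 | ~p3) — ~p4 is true.
  9. (p3 | p5) — p5 is true.
  10. (~p6 | p4) — ~p6 is true.
  11. (~p1 | p4) — ~p1 is true.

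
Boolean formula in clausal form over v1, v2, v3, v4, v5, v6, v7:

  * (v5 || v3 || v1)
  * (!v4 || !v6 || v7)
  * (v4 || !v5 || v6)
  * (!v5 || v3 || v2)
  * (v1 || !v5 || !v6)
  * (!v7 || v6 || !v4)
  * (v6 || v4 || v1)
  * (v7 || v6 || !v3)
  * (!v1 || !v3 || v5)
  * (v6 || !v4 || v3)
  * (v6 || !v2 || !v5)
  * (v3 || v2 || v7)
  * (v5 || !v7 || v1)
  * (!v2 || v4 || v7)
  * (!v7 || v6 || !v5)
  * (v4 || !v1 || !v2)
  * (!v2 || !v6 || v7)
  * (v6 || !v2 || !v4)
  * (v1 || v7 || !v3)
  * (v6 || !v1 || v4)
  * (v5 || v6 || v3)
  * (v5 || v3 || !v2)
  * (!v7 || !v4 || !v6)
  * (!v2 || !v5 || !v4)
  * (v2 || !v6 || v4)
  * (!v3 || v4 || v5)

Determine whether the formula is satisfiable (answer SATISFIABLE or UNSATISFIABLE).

v6 = True:
  v2 = True:
    propagation gives v7=True, v4=False, v1=False, v5=False; an empty clause results — contradiction.
  v2 = False:
    propagation gives v4=True, v7=True; an empty clause results — contradiction.
v6 = False:
  v5 = True:
    propagation gives v4=True, v7=False, v3=False; an empty clause results — contradiction.
  v5 = False:
    propagation gives v3=True, v7=True, v4=False; an empty clause results — contradiction.
Every branch closes, so no satisfying assignment exists.

UNSATISFIABLE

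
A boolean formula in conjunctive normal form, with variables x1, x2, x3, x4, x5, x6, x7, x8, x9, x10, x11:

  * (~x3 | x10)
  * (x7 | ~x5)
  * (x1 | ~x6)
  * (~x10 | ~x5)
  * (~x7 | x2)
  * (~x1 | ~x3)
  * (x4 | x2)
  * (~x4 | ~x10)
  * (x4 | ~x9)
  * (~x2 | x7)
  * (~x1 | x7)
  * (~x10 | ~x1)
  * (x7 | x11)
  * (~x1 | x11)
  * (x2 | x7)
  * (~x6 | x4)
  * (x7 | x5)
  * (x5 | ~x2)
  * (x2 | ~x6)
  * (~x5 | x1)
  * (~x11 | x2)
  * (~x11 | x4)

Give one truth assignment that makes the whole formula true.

x3 occurs only negated in the remaining clauses — set x3 = False.
x9 occurs only negated in the remaining clauses — set x9 = False.
Try x1 = True.
  then x7 is forced to True.
  then x2 is forced to True.
  then x10 is forced to False.
  then x11 is forced to True.
  then x5 is forced to True.
  then x4 is forced to True.
x6, x8 are now unconstrained; take x6 = True, x8 = True.
Check each clause:
  1. (~x3 | x10) — ~x3 is true.
  2. (x7 | ~x5) — x7 is true.
  3. (~x6 | x1) — x1 is true.
  4. (~x5 | ~x10) — ~x10 is true.
  5. (~x7 | x2) — x2 is true.
  6. (~x1 | ~x3) — ~x3 is true.
  7. (x2 | x4) — x2 is true.
  8. (~x10 | ~x4) — ~x10 is true.
  9. (~x9 | x4) — x4 is true.
  10. (x7 | ~x2) — x7 is true.
  11. (x7 | ~x1) — x7 is true.
  12. (~x10 | ~x1) — ~x10 is true.
  13. (x11 | x7) — x11 is true.
  14. (~x1 | x11) — x11 is true.
  15. (x7 | x2) — x2 is true.
  16. (~x6 | x4) — x4 is true.
  17. (x7 | x5) — x5 is true.
  18. (~x2 | x5) — x5 is true.
  19. (~x6 | x2) — x2 is true.
  20. (~x5 | x1) — x1 is true.
  21. (~x11 | x2) — x2 is true.
  22. (x4 | ~x11) — x4 is true.

x1=True, x2=True, x3=False, x4=True, x5=True, x6=True, x7=True, x8=True, x9=False, x10=False, x11=True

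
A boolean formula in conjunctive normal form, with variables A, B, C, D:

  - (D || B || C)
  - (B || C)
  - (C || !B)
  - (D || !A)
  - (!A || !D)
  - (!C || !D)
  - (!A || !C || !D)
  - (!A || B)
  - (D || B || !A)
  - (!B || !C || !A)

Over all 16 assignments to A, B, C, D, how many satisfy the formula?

2

The models are:
  A=F B=F C=T D=F
  A=F B=T C=T D=F
That's 2 in total.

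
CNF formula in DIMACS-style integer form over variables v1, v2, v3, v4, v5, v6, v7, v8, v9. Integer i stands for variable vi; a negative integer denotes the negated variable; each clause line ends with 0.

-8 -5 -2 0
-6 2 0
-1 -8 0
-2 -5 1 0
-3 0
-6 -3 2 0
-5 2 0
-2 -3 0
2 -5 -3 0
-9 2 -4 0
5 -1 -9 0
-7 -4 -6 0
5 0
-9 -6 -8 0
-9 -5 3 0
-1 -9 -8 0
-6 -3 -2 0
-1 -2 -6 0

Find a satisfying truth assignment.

v1 = T, v2 = T, v3 = F, v4 = F, v5 = T, v6 = F, v7 = T, v8 = F, v9 = F

(¬v3) is a unit clause, so v3 = False.
The clause (v5) is unit: v5 must be True.
(v2) is a unit clause, so v2 = True.
Unit propagation: (¬v8) forces v8 = False.
The clause (v1) is unit: v1 must be True.
The clause (¬v9) is unit: v9 must be False.
(¬v6) is a unit clause, so v6 = False.
v4, v7 are now unconstrained; take v4 = False, v7 = True.
Every clause has at least one true literal under this assignment.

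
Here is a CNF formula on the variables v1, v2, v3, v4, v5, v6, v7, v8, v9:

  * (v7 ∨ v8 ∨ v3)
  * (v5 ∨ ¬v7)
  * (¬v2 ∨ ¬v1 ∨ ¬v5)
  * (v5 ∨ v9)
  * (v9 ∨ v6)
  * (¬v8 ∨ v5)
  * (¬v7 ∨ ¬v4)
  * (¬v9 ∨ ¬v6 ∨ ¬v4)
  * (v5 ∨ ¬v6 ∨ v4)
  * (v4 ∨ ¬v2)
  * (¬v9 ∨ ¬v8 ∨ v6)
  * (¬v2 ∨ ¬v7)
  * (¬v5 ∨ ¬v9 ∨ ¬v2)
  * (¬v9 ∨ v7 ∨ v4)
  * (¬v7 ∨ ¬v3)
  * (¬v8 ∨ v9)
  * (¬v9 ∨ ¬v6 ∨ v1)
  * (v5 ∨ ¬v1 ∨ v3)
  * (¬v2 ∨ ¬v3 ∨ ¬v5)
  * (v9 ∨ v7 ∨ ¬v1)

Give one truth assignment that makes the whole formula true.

v1=1  v2=0  v3=1  v4=1  v5=1  v6=0  v7=0  v8=0  v9=1

Check each clause:
  1. (v3 ∨ v8 ∨ v7) — v3 is true.
  2. (v5 ∨ ¬v7) — ¬v7 is true.
  3. (¬v5 ∨ ¬v1 ∨ ¬v2) — ¬v2 is true.
  4. (v5 ∨ v9) — v9 is true.
  5. (v6 ∨ v9) — v9 is true.
  6. (v5 ∨ ¬v8) — ¬v8 is true.
  7. (¬v7 ∨ ¬v4) — ¬v7 is true.
  8. (¬v4 ∨ ¬v6 ∨ ¬v9) — ¬v6 is true.
  9. (v4 ∨ ¬v6 ∨ v5) — ¬v6 is true.
  10. (¬v2 ∨ v4) — v4 is true.
  11. (v6 ∨ ¬v8 ∨ ¬v9) — ¬v8 is true.
  12. (¬v7 ∨ ¬v2) — ¬v7 is true.
  13. (¬v5 ∨ ¬v9 ∨ ¬v2) — ¬v2 is true.
  14. (v4 ∨ v7 ∨ ¬v9) — v4 is true.
  15. (¬v3 ∨ ¬v7) — ¬v7 is true.
  16. (¬v8 ∨ v9) — ¬v8 is true.
  17. (¬v9 ∨ ¬v6 ∨ v1) — v1 is true.
  18. (¬v1 ∨ v3 ∨ v5) — v3 is true.
  19. (¬v5 ∨ ¬v2 ∨ ¬v3) — ¬v2 is true.
  20. (v9 ∨ ¬v1 ∨ v7) — v9 is true.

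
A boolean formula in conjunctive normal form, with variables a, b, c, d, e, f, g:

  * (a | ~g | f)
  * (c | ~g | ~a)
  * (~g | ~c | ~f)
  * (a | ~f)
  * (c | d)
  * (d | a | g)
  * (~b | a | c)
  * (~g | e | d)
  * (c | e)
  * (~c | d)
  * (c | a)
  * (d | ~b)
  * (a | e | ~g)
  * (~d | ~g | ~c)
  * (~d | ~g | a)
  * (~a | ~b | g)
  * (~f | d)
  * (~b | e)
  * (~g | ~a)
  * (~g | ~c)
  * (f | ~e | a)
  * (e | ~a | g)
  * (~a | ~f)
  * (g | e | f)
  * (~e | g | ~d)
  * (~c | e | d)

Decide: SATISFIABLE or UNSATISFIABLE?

g = True:
  propagation gives a=False, f=True; an empty clause results — contradiction.
g = False:
  a = True:
    propagation gives b=False, e=True, f=False, d=False; an empty clause results — contradiction.
  a = False:
    propagation gives f=False, d=True, c=True, e=False; an empty clause results — contradiction.
Every branch closes, so no satisfying assignment exists.

UNSATISFIABLE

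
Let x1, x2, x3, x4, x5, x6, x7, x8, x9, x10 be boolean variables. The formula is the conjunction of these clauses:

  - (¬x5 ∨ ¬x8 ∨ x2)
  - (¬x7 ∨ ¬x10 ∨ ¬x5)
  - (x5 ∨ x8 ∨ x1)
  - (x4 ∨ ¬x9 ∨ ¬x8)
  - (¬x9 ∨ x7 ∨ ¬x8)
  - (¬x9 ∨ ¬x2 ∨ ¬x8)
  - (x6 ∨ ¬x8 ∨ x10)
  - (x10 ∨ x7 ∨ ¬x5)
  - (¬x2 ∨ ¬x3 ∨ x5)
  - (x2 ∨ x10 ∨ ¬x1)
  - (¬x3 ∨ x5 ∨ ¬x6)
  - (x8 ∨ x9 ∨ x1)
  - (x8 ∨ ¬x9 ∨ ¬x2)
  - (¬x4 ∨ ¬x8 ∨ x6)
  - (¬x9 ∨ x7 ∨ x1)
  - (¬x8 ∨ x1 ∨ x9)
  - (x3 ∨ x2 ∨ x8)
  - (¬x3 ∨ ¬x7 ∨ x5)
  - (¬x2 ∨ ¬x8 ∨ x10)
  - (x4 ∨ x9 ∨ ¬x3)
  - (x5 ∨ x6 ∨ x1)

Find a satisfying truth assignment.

x1=1, x2=1, x3=0, x4=1, x5=0, x6=1, x7=0, x8=0, x9=0, x10=0

Try x1 = True.
The remaining clauses are satisfied by x2 = True, x3 = False, x4 = True, x5 = False, x6 = True, x7 = False, x8 = False, x9 = False, x10 = False.
Every clause has at least one true literal under this assignment.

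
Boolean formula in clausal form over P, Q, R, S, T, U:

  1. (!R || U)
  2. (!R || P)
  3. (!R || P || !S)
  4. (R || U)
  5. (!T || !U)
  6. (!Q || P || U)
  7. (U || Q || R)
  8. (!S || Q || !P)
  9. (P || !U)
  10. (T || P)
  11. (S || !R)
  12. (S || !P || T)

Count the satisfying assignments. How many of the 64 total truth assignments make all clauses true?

2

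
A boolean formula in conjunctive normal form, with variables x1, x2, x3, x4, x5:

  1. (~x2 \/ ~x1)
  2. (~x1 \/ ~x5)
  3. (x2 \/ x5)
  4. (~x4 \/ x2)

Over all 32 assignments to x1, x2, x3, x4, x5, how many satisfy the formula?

10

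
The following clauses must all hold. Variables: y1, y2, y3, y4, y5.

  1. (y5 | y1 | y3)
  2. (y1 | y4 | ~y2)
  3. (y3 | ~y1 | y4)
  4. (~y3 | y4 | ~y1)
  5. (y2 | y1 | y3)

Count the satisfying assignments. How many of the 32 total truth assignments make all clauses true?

Split on y1, then y3.
  y1=T, y3=T: remaining (y2,y4,y5) ∈ {(F,T,F); (F,T,T); (T,T,F); (T,T,T)} — 4.
  y1=T, y3=F: remaining (y2,y4,y5) ∈ {(F,T,F); (F,T,T); (T,T,F); (T,T,T)} — 4.
  y1=F, y3=T: y5 free; 3 ways for (y2,y4) × 2^1 = 6.
  y1=F, y3=F: remaining (y2,y4,y5) ∈ {(T,T,T)} — 1.
Total: 4 + 4 + 6 + 1 = 15.

15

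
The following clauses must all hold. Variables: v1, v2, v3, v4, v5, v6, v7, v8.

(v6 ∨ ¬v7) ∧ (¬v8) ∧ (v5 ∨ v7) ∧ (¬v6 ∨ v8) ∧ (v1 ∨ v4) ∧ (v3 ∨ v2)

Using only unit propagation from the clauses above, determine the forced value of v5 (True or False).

(¬v8) stands alone — v8 = False.
(v8 ∨ ¬v6): since v8 = False, the clause reduces to (¬v6). v6 = False.
(v6 ∨ ¬v7) with v6 = False leaves only ¬v7, so v7 = False.
From (v7 ∨ v5) and v7 = False: v5 = True.

True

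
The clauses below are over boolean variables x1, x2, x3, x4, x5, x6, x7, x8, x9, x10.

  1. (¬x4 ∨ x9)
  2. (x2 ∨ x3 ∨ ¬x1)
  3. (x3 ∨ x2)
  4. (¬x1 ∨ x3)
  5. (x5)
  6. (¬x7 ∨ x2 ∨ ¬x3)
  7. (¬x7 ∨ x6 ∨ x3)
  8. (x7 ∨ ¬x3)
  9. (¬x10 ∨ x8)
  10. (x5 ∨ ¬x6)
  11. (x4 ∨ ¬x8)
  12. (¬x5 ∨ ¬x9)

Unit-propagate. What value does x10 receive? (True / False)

False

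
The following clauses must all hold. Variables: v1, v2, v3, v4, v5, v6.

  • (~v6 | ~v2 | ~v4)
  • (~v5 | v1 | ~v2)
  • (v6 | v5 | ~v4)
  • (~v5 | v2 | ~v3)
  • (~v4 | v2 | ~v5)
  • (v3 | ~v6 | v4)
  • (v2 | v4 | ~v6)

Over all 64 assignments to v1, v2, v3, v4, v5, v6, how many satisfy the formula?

21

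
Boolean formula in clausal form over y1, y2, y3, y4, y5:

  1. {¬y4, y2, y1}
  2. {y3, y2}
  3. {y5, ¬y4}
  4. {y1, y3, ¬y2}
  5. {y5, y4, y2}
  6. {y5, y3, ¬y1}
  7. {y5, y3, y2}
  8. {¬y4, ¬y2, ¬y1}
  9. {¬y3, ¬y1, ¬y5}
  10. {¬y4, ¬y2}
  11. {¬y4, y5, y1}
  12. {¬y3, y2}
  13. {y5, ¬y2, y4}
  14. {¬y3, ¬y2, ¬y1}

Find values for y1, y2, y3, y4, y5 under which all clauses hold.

y1=False, y2=True, y3=True, y4=False, y5=True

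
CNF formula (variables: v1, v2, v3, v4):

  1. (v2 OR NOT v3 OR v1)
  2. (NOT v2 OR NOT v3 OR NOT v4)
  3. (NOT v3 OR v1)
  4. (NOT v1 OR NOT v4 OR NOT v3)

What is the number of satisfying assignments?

Split on v3, then v1.
  v3=T, v1=T: remaining (v2,v4) ∈ {(F,F); (T,F)} — 2.
  v3=T, v1=F: a clause becomes empty — 0.
  v3=F, v1=T: remaining (v2,v4) ∈ {(F,F); (F,T); (T,F); (T,T)} — 4.
  v3=F, v1=F: remaining (v2,v4) ∈ {(F,F); (F,T); (T,F); (T,T)} — 4.
Total: 2 + 0 + 4 + 4 = 10.

10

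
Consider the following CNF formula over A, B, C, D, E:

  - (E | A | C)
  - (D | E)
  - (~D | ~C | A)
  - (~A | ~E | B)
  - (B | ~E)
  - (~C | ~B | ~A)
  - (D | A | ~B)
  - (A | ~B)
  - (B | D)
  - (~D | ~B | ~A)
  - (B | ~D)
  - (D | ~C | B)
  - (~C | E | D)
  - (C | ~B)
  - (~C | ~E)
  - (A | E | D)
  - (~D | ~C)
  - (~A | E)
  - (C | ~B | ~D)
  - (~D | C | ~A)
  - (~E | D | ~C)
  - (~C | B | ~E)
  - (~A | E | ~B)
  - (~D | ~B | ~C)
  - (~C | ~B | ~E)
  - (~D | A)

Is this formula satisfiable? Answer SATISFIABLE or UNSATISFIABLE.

B = True:
  propagation gives A=True, C=False; an empty clause results — contradiction.
B = False:
  propagation gives E=False, D=True; an empty clause results — contradiction.
Every branch closes, so no satisfying assignment exists.

UNSATISFIABLE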